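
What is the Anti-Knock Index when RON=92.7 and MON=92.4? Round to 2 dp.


AKI = (RON + MON) / 2
AKI = (92.7 + 92.4) / 2
AKI = 185.1 / 2 = 92.55


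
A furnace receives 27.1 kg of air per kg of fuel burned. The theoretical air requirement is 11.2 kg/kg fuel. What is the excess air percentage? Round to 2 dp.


Excess air = actual - stoichiometric = 27.1 - 11.2 = 15.90 kg/kg fuel
Excess air % = (excess / stoich) * 100 = (15.90 / 11.2) * 100 = 141.96%


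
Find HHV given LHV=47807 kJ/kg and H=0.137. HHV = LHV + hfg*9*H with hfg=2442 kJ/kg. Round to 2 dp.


HHV = LHV + hfg * 9 * H
Water addition = 2442 * 9 * 0.137 = 3010.986 kJ/kg
HHV = 47807 + 3010.986 = 50817.99 kJ/kg


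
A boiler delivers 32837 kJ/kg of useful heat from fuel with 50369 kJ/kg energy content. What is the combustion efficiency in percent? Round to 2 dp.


Efficiency = (Q_useful / Q_fuel) * 100
Efficiency = (32837 / 50369) * 100
Efficiency = 0.6519 * 100 = 65.19%


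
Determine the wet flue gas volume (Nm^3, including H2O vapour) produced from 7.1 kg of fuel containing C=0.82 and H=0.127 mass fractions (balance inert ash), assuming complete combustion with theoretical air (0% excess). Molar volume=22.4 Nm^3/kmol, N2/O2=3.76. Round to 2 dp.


Per kg fuel: CO2 = (C/12 kmol)*22.4 = (0.82/12)*22.4 = 1.53067 Nm^3
Per kg fuel: H2O = (H/2 kmol)*22.4 = (0.127/2)*22.4 = 1.42240 Nm^3
O2 needed per kg fuel = C/12 + H/4 = 0.82/12 + 0.127/4 = 0.10008333 kmol
Per kg fuel: N2 = O2*3.76*22.4 = 0.10008333*3.76*22.4 = 8.42942 Nm^3
Total per kg = 1.53067 + 1.42240 + 8.42942 = 11.38249 Nm^3
Total = 11.38249 * 7.1 = 80.82 Nm^3


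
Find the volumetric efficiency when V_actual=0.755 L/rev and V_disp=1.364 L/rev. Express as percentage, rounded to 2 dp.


eta_v = (V_actual / V_disp) * 100
Ratio = 0.755 / 1.364 = 0.5535
eta_v = 0.5535 * 100 = 55.35%


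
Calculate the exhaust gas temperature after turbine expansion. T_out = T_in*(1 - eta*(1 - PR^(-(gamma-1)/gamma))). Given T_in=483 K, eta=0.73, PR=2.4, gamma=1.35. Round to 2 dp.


T_out = T_in * (1 - eta * (1 - PR^(-(gamma-1)/gamma)))
Exponent = -(1.35-1)/1.35 = -0.25925926
PR^exp = 2.4^(-0.25925926) = 0.79694200
Factor = 1 - 0.73*(1 - 0.79694200) = 0.85176766
T_out = 483 * 0.85176766 = 411.40 K


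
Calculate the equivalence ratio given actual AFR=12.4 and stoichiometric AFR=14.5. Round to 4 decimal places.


phi = AFR_stoich / AFR_actual
phi = 14.5 / 12.4 = 1.1694


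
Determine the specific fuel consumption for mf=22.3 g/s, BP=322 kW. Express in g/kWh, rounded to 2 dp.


SFC = (mf / BP) * 3600
Rate = 22.3 / 322 = 0.069255 g/(s*kW)
SFC = 0.069255 * 3600 = 249.32 g/kWh


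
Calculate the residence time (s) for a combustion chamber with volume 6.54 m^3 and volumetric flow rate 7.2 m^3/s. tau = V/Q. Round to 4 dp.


tau = V / Q_flow
tau = 6.54 / 7.2 = 0.9083 s


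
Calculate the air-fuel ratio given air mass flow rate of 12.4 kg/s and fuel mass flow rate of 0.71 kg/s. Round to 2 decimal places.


AFR = m_air / m_fuel
AFR = 12.4 / 0.71 = 17.46


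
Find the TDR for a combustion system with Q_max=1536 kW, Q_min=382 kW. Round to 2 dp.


TDR = Q_max / Q_min
TDR = 1536 / 382 = 4.02


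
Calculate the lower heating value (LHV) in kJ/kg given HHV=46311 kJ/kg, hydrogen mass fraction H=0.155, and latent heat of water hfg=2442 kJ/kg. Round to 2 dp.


LHV = HHV - hfg * 9 * H
Water correction = 2442 * 9 * 0.155 = 3406.590 kJ/kg
LHV = 46311 - 3406.590 = 42904.41 kJ/kg


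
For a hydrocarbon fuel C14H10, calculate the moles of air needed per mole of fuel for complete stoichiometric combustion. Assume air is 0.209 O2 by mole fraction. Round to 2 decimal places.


Balanced combustion: C14H10 + 16.5 O2 -> 14 CO2 + 5 H2O
O2 needed = C + H/4 = 14 + 10/4 = 16.50 moles
Air moles = O2 / 0.209 = 16.50 / 0.209 = 78.95 moles air


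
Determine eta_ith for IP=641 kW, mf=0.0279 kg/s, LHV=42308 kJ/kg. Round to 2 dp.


eta_ith = (IP / (mf * LHV)) * 100
Denominator = 0.0279 * 42308 = 1180.3932 kW
eta_ith = (641 / 1180.3932) * 100 = 54.30%


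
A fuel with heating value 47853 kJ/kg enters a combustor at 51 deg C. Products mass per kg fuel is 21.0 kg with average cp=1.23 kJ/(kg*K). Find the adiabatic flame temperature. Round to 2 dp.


T_ad = T_in + Hc / (m_p * cp)
Denominator = 21.0 * 1.23 = 25.8300
Temperature rise = 47853 / 25.8300 = 1852.61 K
T_ad = 51 + 1852.61 = 1903.61 deg C


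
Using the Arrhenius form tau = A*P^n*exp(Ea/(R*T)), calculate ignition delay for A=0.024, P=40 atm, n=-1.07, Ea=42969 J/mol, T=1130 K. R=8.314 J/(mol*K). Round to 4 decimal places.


tau = A * P^n * exp(Ea/(R*T))
P^n = 40^(-1.07) = 0.01931060
Ea/(R*T) = 42969/(8.314*1130) = 4.573691
exp(Ea/(R*T)) = 96.901075
tau = 0.024 * 0.01931060 * 96.901075 = 0.0449 ms


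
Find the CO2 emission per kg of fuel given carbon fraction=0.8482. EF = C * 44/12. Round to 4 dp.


EF = C_frac * (M_CO2 / M_C)
EF = 0.8482 * (44/12)
EF = 0.8482 * 3.666667 = 3.1101 kg_CO2/kg_fuel


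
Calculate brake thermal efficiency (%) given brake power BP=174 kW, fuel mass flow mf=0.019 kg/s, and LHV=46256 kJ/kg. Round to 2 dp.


eta_BTE = (BP / (mf * LHV)) * 100
Denominator = 0.019 * 46256 = 878.8640 kW
eta_BTE = (174 / 878.8640) * 100 = 19.80%


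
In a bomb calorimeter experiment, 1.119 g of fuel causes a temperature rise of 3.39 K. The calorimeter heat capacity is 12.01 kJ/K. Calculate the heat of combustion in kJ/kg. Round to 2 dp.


Hc = C_cal * delta_T / m_fuel
Q_released = 12.01 * 3.39 = 40.7139 kJ
m_fuel = 1.119 g = 1.119/1000 kg = 0.001119 kg
Hc = 40.7139 / 0.001119 = 36384.18 kJ/kg


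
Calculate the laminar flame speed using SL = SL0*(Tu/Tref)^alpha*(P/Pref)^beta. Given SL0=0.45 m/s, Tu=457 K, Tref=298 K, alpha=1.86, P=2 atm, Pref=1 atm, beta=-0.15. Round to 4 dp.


SL = SL0 * (Tu/Tref)^alpha * (P/Pref)^beta
T ratio = 457/298 = 1.53355705
(T ratio)^alpha = 1.53355705^1.86 = 2.215144
(P/Pref)^beta = 2^(-0.15) = 0.901250
SL = 0.45 * 2.215144 * 0.901250 = 0.8984 m/s


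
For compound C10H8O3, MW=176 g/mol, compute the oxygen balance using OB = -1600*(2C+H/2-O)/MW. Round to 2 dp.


OB = -1600 * (2C + H/2 - O) / MW
Inner = 2*10 + 8/2 - 3 = 21.00
OB = -1600 * 21.00 / 176 = -190.91%


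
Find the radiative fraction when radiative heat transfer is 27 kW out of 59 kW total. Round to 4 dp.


f_rad = Q_rad / Q_total
f_rad = 27 / 59 = 0.4576


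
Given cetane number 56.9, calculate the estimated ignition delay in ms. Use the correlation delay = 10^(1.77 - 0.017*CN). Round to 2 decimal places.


delay = 10^(1.77 - 0.017*CN)
Exponent = 1.77 - 0.017*56.9 = 0.8027
delay = 10^0.8027 = 6.35 ms


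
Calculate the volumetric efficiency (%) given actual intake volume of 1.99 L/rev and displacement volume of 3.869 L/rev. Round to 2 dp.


eta_v = (V_actual / V_disp) * 100
Ratio = 1.99 / 3.869 = 0.5143
eta_v = 0.5143 * 100 = 51.43%


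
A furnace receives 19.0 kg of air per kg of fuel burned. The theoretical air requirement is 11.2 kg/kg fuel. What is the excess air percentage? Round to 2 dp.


Excess air = actual - stoichiometric = 19.0 - 11.2 = 7.80 kg/kg fuel
Excess air % = (excess / stoich) * 100 = (7.80 / 11.2) * 100 = 69.64%


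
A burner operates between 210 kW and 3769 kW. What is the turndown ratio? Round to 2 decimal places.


TDR = Q_max / Q_min
TDR = 3769 / 210 = 17.95


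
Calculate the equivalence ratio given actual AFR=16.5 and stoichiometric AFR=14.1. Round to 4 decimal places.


phi = AFR_stoich / AFR_actual
phi = 14.1 / 16.5 = 0.8545


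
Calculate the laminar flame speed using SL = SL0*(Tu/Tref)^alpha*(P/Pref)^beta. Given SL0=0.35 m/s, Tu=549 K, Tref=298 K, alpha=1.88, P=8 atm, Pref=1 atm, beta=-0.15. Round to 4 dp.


SL = SL0 * (Tu/Tref)^alpha * (P/Pref)^beta
T ratio = 549/298 = 1.84228188
(T ratio)^alpha = 1.84228188^1.88 = 3.154056
(P/Pref)^beta = 8^(-0.15) = 0.732043
SL = 0.35 * 3.154056 * 0.732043 = 0.8081 m/s


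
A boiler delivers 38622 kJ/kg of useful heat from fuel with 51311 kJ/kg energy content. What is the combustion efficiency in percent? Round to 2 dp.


Efficiency = (Q_useful / Q_fuel) * 100
Efficiency = (38622 / 51311) * 100
Efficiency = 0.7527 * 100 = 75.27%


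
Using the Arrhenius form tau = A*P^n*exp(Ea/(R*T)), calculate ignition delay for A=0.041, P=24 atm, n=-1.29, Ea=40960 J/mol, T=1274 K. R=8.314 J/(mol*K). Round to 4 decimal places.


tau = A * P^n * exp(Ea/(R*T))
P^n = 24^(-1.29) = 0.01657782
Ea/(R*T) = 40960/(8.314*1274) = 3.867056
exp(Ea/(R*T)) = 47.801468
tau = 0.041 * 0.01657782 * 47.801468 = 0.0325 ms


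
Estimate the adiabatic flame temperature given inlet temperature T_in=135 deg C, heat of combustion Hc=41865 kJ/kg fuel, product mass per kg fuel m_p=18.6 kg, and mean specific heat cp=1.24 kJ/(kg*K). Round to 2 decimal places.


T_ad = T_in + Hc / (m_p * cp)
Denominator = 18.6 * 1.24 = 23.0640
Temperature rise = 41865 / 23.0640 = 1815.17 K
T_ad = 135 + 1815.17 = 1950.17 deg C


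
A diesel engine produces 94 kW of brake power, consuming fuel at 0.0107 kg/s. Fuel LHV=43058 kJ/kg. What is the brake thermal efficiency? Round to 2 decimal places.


eta_BTE = (BP / (mf * LHV)) * 100
Denominator = 0.0107 * 43058 = 460.7206 kW
eta_BTE = (94 / 460.7206) * 100 = 20.40%


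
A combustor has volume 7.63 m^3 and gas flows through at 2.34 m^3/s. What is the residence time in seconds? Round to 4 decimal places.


tau = V / Q_flow
tau = 7.63 / 2.34 = 3.2607 s


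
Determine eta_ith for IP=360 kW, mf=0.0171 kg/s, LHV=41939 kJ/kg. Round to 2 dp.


eta_ith = (IP / (mf * LHV)) * 100
Denominator = 0.0171 * 41939 = 717.1569 kW
eta_ith = (360 / 717.1569) * 100 = 50.20%


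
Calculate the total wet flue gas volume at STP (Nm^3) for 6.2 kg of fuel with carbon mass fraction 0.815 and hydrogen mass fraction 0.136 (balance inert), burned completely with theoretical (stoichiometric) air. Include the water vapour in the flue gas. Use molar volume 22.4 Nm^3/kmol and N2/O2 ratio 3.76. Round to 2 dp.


Per kg fuel: CO2 = (C/12 kmol)*22.4 = (0.815/12)*22.4 = 1.52133 Nm^3
Per kg fuel: H2O = (H/2 kmol)*22.4 = (0.136/2)*22.4 = 1.52320 Nm^3
O2 needed per kg fuel = C/12 + H/4 = 0.815/12 + 0.136/4 = 0.10191667 kmol
Per kg fuel: N2 = O2*3.76*22.4 = 0.10191667*3.76*22.4 = 8.58383 Nm^3
Total per kg = 1.52133 + 1.52320 + 8.58383 = 11.62836 Nm^3
Total = 11.62836 * 6.2 = 72.10 Nm^3


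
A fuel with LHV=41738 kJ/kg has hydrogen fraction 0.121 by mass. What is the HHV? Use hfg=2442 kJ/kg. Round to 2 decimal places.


HHV = LHV + hfg * 9 * H
Water addition = 2442 * 9 * 0.121 = 2659.338 kJ/kg
HHV = 41738 + 2659.338 = 44397.34 kJ/kg


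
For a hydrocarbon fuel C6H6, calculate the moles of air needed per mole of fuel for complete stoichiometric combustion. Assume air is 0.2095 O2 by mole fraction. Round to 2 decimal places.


Balanced combustion: C6H6 + 7.5 O2 -> 6 CO2 + 3 H2O
O2 needed = C + H/4 = 6 + 6/4 = 7.50 moles
Air moles = O2 / 0.2095 = 7.50 / 0.2095 = 35.80 moles air


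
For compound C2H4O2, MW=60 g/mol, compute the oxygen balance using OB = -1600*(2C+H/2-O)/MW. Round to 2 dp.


OB = -1600 * (2C + H/2 - O) / MW
Inner = 2*2 + 4/2 - 2 = 4.00
OB = -1600 * 4.00 / 60 = -106.67%


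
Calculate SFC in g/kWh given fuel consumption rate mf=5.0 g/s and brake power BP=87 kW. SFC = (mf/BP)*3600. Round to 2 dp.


SFC = (mf / BP) * 3600
Rate = 5.0 / 87 = 0.057471 g/(s*kW)
SFC = 0.057471 * 3600 = 206.90 g/kWh


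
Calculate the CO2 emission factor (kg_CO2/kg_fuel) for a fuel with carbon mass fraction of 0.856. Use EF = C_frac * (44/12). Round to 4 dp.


EF = C_frac * (M_CO2 / M_C)
EF = 0.856 * (44/12)
EF = 0.856 * 3.666667 = 3.1387 kg_CO2/kg_fuel


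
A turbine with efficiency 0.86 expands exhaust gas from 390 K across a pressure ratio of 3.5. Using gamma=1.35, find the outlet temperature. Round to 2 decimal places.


T_out = T_in * (1 - eta * (1 - PR^(-(gamma-1)/gamma)))
Exponent = -(1.35-1)/1.35 = -0.25925926
PR^exp = 3.5^(-0.25925926) = 0.72267881
Factor = 1 - 0.86*(1 - 0.72267881) = 0.76150378
T_out = 390 * 0.76150378 = 296.99 K


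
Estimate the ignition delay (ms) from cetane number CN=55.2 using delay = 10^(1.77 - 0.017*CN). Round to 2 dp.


delay = 10^(1.77 - 0.017*CN)
Exponent = 1.77 - 0.017*55.2 = 0.8316
delay = 10^0.8316 = 6.79 ms


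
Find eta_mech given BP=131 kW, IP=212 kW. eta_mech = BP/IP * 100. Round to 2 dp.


eta_mech = (BP / IP) * 100
Ratio = 131 / 212 = 0.6179
eta_mech = 0.6179 * 100 = 61.79%


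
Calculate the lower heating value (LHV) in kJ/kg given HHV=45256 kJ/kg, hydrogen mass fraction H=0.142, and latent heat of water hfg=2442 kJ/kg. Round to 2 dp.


LHV = HHV - hfg * 9 * H
Water correction = 2442 * 9 * 0.142 = 3120.876 kJ/kg
LHV = 45256 - 3120.876 = 42135.12 kJ/kg


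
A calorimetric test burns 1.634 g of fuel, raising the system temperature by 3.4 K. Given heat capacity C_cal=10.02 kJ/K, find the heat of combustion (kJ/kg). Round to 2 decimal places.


Hc = C_cal * delta_T / m_fuel
Q_released = 10.02 * 3.4 = 34.0680 kJ
m_fuel = 1.634 g = 1.634/1000 kg = 0.001634 kg
Hc = 34.0680 / 0.001634 = 20849.45 kJ/kg


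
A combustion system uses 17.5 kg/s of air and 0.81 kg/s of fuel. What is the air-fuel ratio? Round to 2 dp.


AFR = m_air / m_fuel
AFR = 17.5 / 0.81 = 21.60


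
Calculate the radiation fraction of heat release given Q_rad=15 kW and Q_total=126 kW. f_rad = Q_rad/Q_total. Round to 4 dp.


f_rad = Q_rad / Q_total
f_rad = 15 / 126 = 0.1190


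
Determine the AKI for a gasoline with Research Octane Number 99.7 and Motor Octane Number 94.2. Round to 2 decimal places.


AKI = (RON + MON) / 2
AKI = (99.7 + 94.2) / 2
AKI = 193.9 / 2 = 96.95


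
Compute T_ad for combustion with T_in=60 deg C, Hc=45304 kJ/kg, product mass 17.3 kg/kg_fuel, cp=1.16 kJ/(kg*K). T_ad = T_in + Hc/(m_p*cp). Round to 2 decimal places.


T_ad = T_in + Hc / (m_p * cp)
Denominator = 17.3 * 1.16 = 20.0680
Temperature rise = 45304 / 20.0680 = 2257.52 K
T_ad = 60 + 2257.52 = 2317.52 deg C


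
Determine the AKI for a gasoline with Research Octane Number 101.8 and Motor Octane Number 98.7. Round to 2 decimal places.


AKI = (RON + MON) / 2
AKI = (101.8 + 98.7) / 2
AKI = 200.5 / 2 = 100.25


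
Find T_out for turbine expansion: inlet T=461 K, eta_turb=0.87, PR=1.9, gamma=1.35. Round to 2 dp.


T_out = T_in * (1 - eta * (1 - PR^(-(gamma-1)/gamma)))
Exponent = -(1.35-1)/1.35 = -0.25925926
PR^exp = 1.9^(-0.25925926) = 0.84670193
Factor = 1 - 0.87*(1 - 0.84670193) = 0.86663068
T_out = 461 * 0.86663068 = 399.52 K


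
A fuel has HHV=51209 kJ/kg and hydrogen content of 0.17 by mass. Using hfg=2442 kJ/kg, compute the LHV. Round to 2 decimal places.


LHV = HHV - hfg * 9 * H
Water correction = 2442 * 9 * 0.17 = 3736.260 kJ/kg
LHV = 51209 - 3736.260 = 47472.74 kJ/kg


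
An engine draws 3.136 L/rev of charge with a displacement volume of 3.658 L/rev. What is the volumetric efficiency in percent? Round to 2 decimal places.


eta_v = (V_actual / V_disp) * 100
Ratio = 3.136 / 3.658 = 0.8573
eta_v = 0.8573 * 100 = 85.73%


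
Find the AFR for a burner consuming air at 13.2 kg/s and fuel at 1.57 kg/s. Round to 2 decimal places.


AFR = m_air / m_fuel
AFR = 13.2 / 1.57 = 8.41


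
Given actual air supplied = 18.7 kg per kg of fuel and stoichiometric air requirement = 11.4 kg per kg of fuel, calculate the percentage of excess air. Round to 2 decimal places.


Excess air = actual - stoichiometric = 18.7 - 11.4 = 7.30 kg/kg fuel
Excess air % = (excess / stoich) * 100 = (7.30 / 11.4) * 100 = 64.04%


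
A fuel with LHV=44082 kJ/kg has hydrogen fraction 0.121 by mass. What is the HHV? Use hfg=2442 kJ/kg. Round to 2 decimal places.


HHV = LHV + hfg * 9 * H
Water addition = 2442 * 9 * 0.121 = 2659.338 kJ/kg
HHV = 44082 + 2659.338 = 46741.34 kJ/kg


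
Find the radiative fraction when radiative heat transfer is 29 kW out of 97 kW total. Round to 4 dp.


f_rad = Q_rad / Q_total
f_rad = 29 / 97 = 0.2990


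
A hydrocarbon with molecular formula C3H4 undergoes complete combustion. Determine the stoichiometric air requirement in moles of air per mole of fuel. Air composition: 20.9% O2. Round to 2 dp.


Balanced combustion: C3H4 + 4 O2 -> 3 CO2 + 2 H2O
O2 needed = C + H/4 = 3 + 4/4 = 4.00 moles
Air moles = O2 / 0.209 = 4.00 / 0.209 = 19.14 moles air


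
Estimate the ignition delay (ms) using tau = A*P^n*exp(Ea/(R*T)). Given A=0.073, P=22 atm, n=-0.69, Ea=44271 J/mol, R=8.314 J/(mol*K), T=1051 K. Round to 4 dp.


tau = A * P^n * exp(Ea/(R*T))
P^n = 22^(-0.69) = 0.11850273
Ea/(R*T) = 44271/(8.314*1051) = 5.066483
exp(Ea/(R*T)) = 158.615506
tau = 0.073 * 0.11850273 * 158.615506 = 1.3721 ms


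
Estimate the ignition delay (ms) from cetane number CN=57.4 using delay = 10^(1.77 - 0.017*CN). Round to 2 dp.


delay = 10^(1.77 - 0.017*CN)
Exponent = 1.77 - 0.017*57.4 = 0.7942
delay = 10^0.7942 = 6.23 ms


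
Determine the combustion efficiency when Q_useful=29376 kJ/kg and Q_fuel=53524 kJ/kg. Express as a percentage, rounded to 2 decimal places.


Efficiency = (Q_useful / Q_fuel) * 100
Efficiency = (29376 / 53524) * 100
Efficiency = 0.5488 * 100 = 54.88%


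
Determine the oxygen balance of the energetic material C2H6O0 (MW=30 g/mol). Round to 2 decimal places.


OB = -1600 * (2C + H/2 - O) / MW
Inner = 2*2 + 6/2 - 0 = 7.00
OB = -1600 * 7.00 / 30 = -373.33%


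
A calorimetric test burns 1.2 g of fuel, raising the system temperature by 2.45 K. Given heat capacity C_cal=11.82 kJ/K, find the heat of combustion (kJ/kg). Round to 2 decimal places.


Hc = C_cal * delta_T / m_fuel
Q_released = 11.82 * 2.45 = 28.9590 kJ
m_fuel = 1.2 g = 1.2/1000 kg = 0.001200 kg
Hc = 28.9590 / 0.001200 = 24132.50 kJ/kg


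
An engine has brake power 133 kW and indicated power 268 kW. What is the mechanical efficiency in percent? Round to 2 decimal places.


eta_mech = (BP / IP) * 100
Ratio = 133 / 268 = 0.4963
eta_mech = 0.4963 * 100 = 49.63%


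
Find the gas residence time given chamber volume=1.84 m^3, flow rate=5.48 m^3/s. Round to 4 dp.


tau = V / Q_flow
tau = 1.84 / 5.48 = 0.3358 s


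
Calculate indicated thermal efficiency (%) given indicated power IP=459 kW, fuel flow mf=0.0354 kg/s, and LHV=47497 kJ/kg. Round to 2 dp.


eta_ith = (IP / (mf * LHV)) * 100
Denominator = 0.0354 * 47497 = 1681.3938 kW
eta_ith = (459 / 1681.3938) * 100 = 27.30%


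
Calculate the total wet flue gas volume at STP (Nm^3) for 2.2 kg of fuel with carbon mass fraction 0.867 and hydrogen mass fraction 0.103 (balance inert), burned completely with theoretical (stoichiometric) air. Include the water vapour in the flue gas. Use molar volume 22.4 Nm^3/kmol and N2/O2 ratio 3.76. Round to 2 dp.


Per kg fuel: CO2 = (C/12 kmol)*22.4 = (0.867/12)*22.4 = 1.61840 Nm^3
Per kg fuel: H2O = (H/2 kmol)*22.4 = (0.103/2)*22.4 = 1.15360 Nm^3
O2 needed per kg fuel = C/12 + H/4 = 0.867/12 + 0.103/4 = 0.09800000 kmol
Per kg fuel: N2 = O2*3.76*22.4 = 0.09800000*3.76*22.4 = 8.25395 Nm^3
Total per kg = 1.61840 + 1.15360 + 8.25395 = 11.02595 Nm^3
Total = 11.02595 * 2.2 = 24.26 Nm^3


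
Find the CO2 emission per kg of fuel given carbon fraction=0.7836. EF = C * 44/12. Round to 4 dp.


EF = C_frac * (M_CO2 / M_C)
EF = 0.7836 * (44/12)
EF = 0.7836 * 3.666667 = 2.8732 kg_CO2/kg_fuel


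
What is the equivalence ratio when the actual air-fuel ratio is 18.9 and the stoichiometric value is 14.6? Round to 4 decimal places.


phi = AFR_stoich / AFR_actual
phi = 14.6 / 18.9 = 0.7725


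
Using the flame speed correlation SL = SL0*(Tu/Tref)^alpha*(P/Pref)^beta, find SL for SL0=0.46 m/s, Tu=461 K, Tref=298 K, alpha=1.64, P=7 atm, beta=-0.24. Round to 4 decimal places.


SL = SL0 * (Tu/Tref)^alpha * (P/Pref)^beta
T ratio = 461/298 = 1.54697987
(T ratio)^alpha = 1.54697987^1.64 = 2.045290
(P/Pref)^beta = 7^(-0.24) = 0.626869
SL = 0.46 * 2.045290 * 0.626869 = 0.5898 m/s


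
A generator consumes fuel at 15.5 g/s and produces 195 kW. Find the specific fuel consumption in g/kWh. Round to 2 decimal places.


SFC = (mf / BP) * 3600
Rate = 15.5 / 195 = 0.079487 g/(s*kW)
SFC = 0.079487 * 3600 = 286.15 g/kWh


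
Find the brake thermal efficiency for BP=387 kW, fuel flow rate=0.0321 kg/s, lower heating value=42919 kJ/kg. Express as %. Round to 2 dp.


eta_BTE = (BP / (mf * LHV)) * 100
Denominator = 0.0321 * 42919 = 1377.6999 kW
eta_BTE = (387 / 1377.6999) * 100 = 28.09%


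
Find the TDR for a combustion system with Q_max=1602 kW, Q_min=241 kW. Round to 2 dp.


TDR = Q_max / Q_min
TDR = 1602 / 241 = 6.65


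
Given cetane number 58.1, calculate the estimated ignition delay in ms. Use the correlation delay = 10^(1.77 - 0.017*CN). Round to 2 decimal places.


delay = 10^(1.77 - 0.017*CN)
Exponent = 1.77 - 0.017*58.1 = 0.7823
delay = 10^0.7823 = 6.06 ms


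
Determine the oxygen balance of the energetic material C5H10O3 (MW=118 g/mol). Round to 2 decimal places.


OB = -1600 * (2C + H/2 - O) / MW
Inner = 2*5 + 10/2 - 3 = 12.00
OB = -1600 * 12.00 / 118 = -162.71%


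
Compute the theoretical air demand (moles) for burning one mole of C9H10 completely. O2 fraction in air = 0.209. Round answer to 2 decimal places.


Balanced combustion: C9H10 + 11.5 O2 -> 9 CO2 + 5 H2O
O2 needed = C + H/4 = 9 + 10/4 = 11.50 moles
Air moles = O2 / 0.209 = 11.50 / 0.209 = 55.02 moles air


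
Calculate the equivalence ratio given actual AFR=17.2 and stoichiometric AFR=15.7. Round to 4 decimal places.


phi = AFR_stoich / AFR_actual
phi = 15.7 / 17.2 = 0.9128


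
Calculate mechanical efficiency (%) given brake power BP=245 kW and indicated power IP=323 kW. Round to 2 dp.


eta_mech = (BP / IP) * 100
Ratio = 245 / 323 = 0.7585
eta_mech = 0.7585 * 100 = 75.85%


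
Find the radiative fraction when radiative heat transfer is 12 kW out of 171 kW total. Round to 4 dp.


f_rad = Q_rad / Q_total
f_rad = 12 / 171 = 0.0702


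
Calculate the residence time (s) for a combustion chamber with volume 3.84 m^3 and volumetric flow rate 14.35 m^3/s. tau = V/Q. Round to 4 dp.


tau = V / Q_flow
tau = 3.84 / 14.35 = 0.2676 s


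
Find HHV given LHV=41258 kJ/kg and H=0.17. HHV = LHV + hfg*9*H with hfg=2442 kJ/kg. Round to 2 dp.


HHV = LHV + hfg * 9 * H
Water addition = 2442 * 9 * 0.17 = 3736.260 kJ/kg
HHV = 41258 + 3736.260 = 44994.26 kJ/kg


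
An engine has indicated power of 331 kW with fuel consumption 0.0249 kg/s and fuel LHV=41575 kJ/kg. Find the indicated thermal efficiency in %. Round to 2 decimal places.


eta_ith = (IP / (mf * LHV)) * 100
Denominator = 0.0249 * 41575 = 1035.2175 kW
eta_ith = (331 / 1035.2175) * 100 = 31.97%


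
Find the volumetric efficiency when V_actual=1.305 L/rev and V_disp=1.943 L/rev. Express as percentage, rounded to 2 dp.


eta_v = (V_actual / V_disp) * 100
Ratio = 1.305 / 1.943 = 0.6716
eta_v = 0.6716 * 100 = 67.16%


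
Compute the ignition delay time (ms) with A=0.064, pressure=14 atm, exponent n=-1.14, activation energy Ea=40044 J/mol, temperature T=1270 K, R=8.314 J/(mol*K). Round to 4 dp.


tau = A * P^n * exp(Ea/(R*T))
P^n = 14^(-1.14) = 0.04936442
Ea/(R*T) = 40044/(8.314*1270) = 3.792484
exp(Ea/(R*T)) = 44.366452
tau = 0.064 * 0.04936442 * 44.366452 = 0.1402 ms


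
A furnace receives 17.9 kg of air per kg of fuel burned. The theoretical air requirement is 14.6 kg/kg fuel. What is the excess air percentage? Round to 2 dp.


Excess air = actual - stoichiometric = 17.9 - 14.6 = 3.30 kg/kg fuel
Excess air % = (excess / stoich) * 100 = (3.30 / 14.6) * 100 = 22.60%


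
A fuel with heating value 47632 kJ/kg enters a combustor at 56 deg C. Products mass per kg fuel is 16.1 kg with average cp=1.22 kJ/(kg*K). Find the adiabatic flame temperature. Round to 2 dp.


T_ad = T_in + Hc / (m_p * cp)
Denominator = 16.1 * 1.22 = 19.6420
Temperature rise = 47632 / 19.6420 = 2425.01 K
T_ad = 56 + 2425.01 = 2481.01 deg C


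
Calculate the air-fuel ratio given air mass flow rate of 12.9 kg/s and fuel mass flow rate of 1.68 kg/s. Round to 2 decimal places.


AFR = m_air / m_fuel
AFR = 12.9 / 1.68 = 7.68


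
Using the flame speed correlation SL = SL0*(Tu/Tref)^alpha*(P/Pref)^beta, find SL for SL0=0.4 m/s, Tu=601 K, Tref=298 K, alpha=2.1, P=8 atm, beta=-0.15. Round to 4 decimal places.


SL = SL0 * (Tu/Tref)^alpha * (P/Pref)^beta
T ratio = 601/298 = 2.01677852
(T ratio)^alpha = 2.01677852^2.1 = 4.362970
(P/Pref)^beta = 8^(-0.15) = 0.732043
SL = 0.4 * 4.362970 * 0.732043 = 1.2776 m/s


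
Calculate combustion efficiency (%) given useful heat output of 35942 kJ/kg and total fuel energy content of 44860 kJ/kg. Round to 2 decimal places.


Efficiency = (Q_useful / Q_fuel) * 100
Efficiency = (35942 / 44860) * 100
Efficiency = 0.8012 * 100 = 80.12%


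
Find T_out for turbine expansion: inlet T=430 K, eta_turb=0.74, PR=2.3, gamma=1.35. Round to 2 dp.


T_out = T_in * (1 - eta * (1 - PR^(-(gamma-1)/gamma)))
Exponent = -(1.35-1)/1.35 = -0.25925926
PR^exp = 2.3^(-0.25925926) = 0.80578413
Factor = 1 - 0.74*(1 - 0.80578413) = 0.85628026
T_out = 430 * 0.85628026 = 368.20 K


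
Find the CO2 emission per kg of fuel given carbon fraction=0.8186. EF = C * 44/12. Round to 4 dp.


EF = C_frac * (M_CO2 / M_C)
EF = 0.8186 * (44/12)
EF = 0.8186 * 3.666667 = 3.0015 kg_CO2/kg_fuel


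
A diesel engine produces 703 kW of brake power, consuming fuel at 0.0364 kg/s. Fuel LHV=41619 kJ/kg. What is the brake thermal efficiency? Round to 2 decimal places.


eta_BTE = (BP / (mf * LHV)) * 100
Denominator = 0.0364 * 41619 = 1514.9316 kW
eta_BTE = (703 / 1514.9316) * 100 = 46.40%


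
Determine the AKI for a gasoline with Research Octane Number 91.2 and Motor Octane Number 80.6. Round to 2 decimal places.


AKI = (RON + MON) / 2
AKI = (91.2 + 80.6) / 2
AKI = 171.8 / 2 = 85.90


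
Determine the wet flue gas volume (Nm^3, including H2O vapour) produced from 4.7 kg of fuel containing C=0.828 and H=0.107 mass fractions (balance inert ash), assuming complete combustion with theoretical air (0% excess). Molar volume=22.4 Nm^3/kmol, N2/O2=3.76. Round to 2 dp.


Per kg fuel: CO2 = (C/12 kmol)*22.4 = (0.828/12)*22.4 = 1.54560 Nm^3
Per kg fuel: H2O = (H/2 kmol)*22.4 = (0.107/2)*22.4 = 1.19840 Nm^3
O2 needed per kg fuel = C/12 + H/4 = 0.828/12 + 0.107/4 = 0.09575000 kmol
Per kg fuel: N2 = O2*3.76*22.4 = 0.09575000*3.76*22.4 = 8.06445 Nm^3
Total per kg = 1.54560 + 1.19840 + 8.06445 = 10.80845 Nm^3
Total = 10.80845 * 4.7 = 50.80 Nm^3


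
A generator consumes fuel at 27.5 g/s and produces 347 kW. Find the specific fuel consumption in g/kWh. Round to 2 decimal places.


SFC = (mf / BP) * 3600
Rate = 27.5 / 347 = 0.079251 g/(s*kW)
SFC = 0.079251 * 3600 = 285.30 g/kWh


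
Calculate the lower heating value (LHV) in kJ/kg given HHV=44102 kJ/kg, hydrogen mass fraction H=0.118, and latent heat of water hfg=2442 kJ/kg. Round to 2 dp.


LHV = HHV - hfg * 9 * H
Water correction = 2442 * 9 * 0.118 = 2593.404 kJ/kg
LHV = 44102 - 2593.404 = 41508.60 kJ/kg


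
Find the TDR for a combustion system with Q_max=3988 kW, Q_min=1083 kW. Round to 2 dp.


TDR = Q_max / Q_min
TDR = 3988 / 1083 = 3.68


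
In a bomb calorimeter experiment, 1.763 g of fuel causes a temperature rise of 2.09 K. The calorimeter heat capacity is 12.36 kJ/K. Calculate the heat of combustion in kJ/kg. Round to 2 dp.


Hc = C_cal * delta_T / m_fuel
Q_released = 12.36 * 2.09 = 25.8324 kJ
m_fuel = 1.763 g = 1.763/1000 kg = 0.001763 kg
Hc = 25.8324 / 0.001763 = 14652.52 kJ/kg


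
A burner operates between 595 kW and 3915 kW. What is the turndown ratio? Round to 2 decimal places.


TDR = Q_max / Q_min
TDR = 3915 / 595 = 6.58


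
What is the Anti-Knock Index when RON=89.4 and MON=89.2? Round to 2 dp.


AKI = (RON + MON) / 2
AKI = (89.4 + 89.2) / 2
AKI = 178.6 / 2 = 89.30


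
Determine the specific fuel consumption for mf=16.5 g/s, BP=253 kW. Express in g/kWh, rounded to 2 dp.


SFC = (mf / BP) * 3600
Rate = 16.5 / 253 = 0.065217 g/(s*kW)
SFC = 0.065217 * 3600 = 234.78 g/kWh


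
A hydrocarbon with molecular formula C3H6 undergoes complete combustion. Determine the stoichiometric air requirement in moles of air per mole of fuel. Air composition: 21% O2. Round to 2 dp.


Balanced combustion: C3H6 + 4.5 O2 -> 3 CO2 + 3 H2O
O2 needed = C + H/4 = 3 + 6/4 = 4.50 moles
Air moles = O2 / 0.21 = 4.50 / 0.21 = 21.43 moles air


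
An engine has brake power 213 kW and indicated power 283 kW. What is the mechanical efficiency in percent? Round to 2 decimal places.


eta_mech = (BP / IP) * 100
Ratio = 213 / 283 = 0.7527
eta_mech = 0.7527 * 100 = 75.27%


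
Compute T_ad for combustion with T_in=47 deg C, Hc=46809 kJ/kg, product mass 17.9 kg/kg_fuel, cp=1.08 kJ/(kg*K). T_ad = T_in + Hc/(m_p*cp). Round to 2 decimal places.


T_ad = T_in + Hc / (m_p * cp)
Denominator = 17.9 * 1.08 = 19.3320
Temperature rise = 46809 / 19.3320 = 2421.32 K
T_ad = 47 + 2421.32 = 2468.32 deg C


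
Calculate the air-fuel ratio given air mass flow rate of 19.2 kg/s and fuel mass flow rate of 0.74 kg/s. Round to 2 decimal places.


AFR = m_air / m_fuel
AFR = 19.2 / 0.74 = 25.95


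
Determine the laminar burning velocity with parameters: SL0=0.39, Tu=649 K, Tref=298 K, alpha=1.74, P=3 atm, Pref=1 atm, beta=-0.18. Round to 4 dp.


SL = SL0 * (Tu/Tref)^alpha * (P/Pref)^beta
T ratio = 649/298 = 2.17785235
(T ratio)^alpha = 2.17785235^1.74 = 3.874088
(P/Pref)^beta = 3^(-0.18) = 0.820575
SL = 0.39 * 3.874088 * 0.820575 = 1.2398 m/s


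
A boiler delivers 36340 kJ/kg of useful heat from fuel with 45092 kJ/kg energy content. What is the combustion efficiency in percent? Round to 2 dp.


Efficiency = (Q_useful / Q_fuel) * 100
Efficiency = (36340 / 45092) * 100
Efficiency = 0.8059 * 100 = 80.59%


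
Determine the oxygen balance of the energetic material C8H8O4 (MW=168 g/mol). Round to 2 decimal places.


OB = -1600 * (2C + H/2 - O) / MW
Inner = 2*8 + 8/2 - 4 = 16.00
OB = -1600 * 16.00 / 168 = -152.38%


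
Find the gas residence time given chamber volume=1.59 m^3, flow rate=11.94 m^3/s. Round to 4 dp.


tau = V / Q_flow
tau = 1.59 / 11.94 = 0.1332 s


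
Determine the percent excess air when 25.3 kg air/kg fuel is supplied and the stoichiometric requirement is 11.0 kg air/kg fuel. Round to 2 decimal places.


Excess air = actual - stoichiometric = 25.3 - 11.0 = 14.30 kg/kg fuel
Excess air % = (excess / stoich) * 100 = (14.30 / 11.0) * 100 = 130.00%


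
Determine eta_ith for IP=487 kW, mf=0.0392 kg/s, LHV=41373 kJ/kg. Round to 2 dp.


eta_ith = (IP / (mf * LHV)) * 100
Denominator = 0.0392 * 41373 = 1621.8216 kW
eta_ith = (487 / 1621.8216) * 100 = 30.03%


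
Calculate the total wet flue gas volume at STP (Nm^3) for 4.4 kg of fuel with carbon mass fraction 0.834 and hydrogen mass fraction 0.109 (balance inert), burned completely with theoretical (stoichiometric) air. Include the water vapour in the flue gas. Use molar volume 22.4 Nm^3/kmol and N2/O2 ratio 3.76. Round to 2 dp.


Per kg fuel: CO2 = (C/12 kmol)*22.4 = (0.834/12)*22.4 = 1.55680 Nm^3
Per kg fuel: H2O = (H/2 kmol)*22.4 = (0.109/2)*22.4 = 1.22080 Nm^3
O2 needed per kg fuel = C/12 + H/4 = 0.834/12 + 0.109/4 = 0.09675000 kmol
Per kg fuel: N2 = O2*3.76*22.4 = 0.09675000*3.76*22.4 = 8.14867 Nm^3
Total per kg = 1.55680 + 1.22080 + 8.14867 = 10.92627 Nm^3
Total = 10.92627 * 4.4 = 48.08 Nm^3


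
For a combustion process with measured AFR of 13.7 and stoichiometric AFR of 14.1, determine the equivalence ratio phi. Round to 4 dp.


phi = AFR_stoich / AFR_actual
phi = 14.1 / 13.7 = 1.0292


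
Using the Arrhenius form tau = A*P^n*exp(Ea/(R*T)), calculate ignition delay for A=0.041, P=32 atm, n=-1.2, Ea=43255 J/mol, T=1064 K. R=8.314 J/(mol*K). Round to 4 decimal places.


tau = A * P^n * exp(Ea/(R*T))
P^n = 32^(-1.2) = 0.01562500
Ea/(R*T) = 43255/(8.314*1064) = 4.889728
exp(Ea/(R*T)) = 132.917366
tau = 0.041 * 0.01562500 * 132.917366 = 0.0852 ms


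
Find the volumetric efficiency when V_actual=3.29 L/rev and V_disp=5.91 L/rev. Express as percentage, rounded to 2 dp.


eta_v = (V_actual / V_disp) * 100
Ratio = 3.29 / 5.91 = 0.5567
eta_v = 0.5567 * 100 = 55.67%


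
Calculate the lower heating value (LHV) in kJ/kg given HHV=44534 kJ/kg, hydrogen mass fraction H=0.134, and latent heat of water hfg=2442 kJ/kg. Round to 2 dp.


LHV = HHV - hfg * 9 * H
Water correction = 2442 * 9 * 0.134 = 2945.052 kJ/kg
LHV = 44534 - 2945.052 = 41588.95 kJ/kg


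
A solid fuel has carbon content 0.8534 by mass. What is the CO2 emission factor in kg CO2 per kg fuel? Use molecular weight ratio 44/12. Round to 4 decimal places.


EF = C_frac * (M_CO2 / M_C)
EF = 0.8534 * (44/12)
EF = 0.8534 * 3.666667 = 3.1291 kg_CO2/kg_fuel


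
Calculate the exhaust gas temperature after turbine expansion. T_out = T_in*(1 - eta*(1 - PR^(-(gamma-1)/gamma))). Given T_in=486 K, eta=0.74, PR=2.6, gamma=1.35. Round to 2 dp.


T_out = T_in * (1 - eta * (1 - PR^(-(gamma-1)/gamma)))
Exponent = -(1.35-1)/1.35 = -0.25925926
PR^exp = 2.6^(-0.25925926) = 0.78057442
Factor = 1 - 0.74*(1 - 0.78057442) = 0.83762507
T_out = 486 * 0.83762507 = 407.09 K


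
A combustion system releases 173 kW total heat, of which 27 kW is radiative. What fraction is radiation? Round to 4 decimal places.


f_rad = Q_rad / Q_total
f_rad = 27 / 173 = 0.1561


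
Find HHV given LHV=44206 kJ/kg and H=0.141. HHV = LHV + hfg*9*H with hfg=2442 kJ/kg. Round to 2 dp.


HHV = LHV + hfg * 9 * H
Water addition = 2442 * 9 * 0.141 = 3098.898 kJ/kg
HHV = 44206 + 3098.898 = 47304.90 kJ/kg


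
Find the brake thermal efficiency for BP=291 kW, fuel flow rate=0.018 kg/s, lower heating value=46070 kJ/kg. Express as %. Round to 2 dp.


eta_BTE = (BP / (mf * LHV)) * 100
Denominator = 0.018 * 46070 = 829.2600 kW
eta_BTE = (291 / 829.2600) * 100 = 35.09%


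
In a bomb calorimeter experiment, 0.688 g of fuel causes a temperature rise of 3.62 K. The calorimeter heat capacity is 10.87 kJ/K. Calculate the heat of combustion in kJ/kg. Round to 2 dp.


Hc = C_cal * delta_T / m_fuel
Q_released = 10.87 * 3.62 = 39.3494 kJ
m_fuel = 0.688 g = 0.688/1000 kg = 0.000688 kg
Hc = 39.3494 / 0.000688 = 57193.90 kJ/kg


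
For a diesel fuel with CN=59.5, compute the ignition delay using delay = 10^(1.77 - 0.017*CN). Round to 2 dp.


delay = 10^(1.77 - 0.017*CN)
Exponent = 1.77 - 0.017*59.5 = 0.7585
delay = 10^0.7585 = 5.73 ms


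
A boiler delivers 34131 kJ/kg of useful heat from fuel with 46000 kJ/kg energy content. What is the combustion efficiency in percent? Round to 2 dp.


Efficiency = (Q_useful / Q_fuel) * 100
Efficiency = (34131 / 46000) * 100
Efficiency = 0.7420 * 100 = 74.20%


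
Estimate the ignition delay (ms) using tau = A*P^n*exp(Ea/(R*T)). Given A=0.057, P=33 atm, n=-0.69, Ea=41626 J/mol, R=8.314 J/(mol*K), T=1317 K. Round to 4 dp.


tau = A * P^n * exp(Ea/(R*T))
P^n = 33^(-0.69) = 0.08958295
Ea/(R*T) = 41626/(8.314*1317) = 3.801622
exp(Ea/(R*T)) = 44.773730
tau = 0.057 * 0.08958295 * 44.773730 = 0.2286 ms


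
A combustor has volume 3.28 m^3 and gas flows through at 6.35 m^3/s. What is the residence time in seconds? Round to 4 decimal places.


tau = V / Q_flow
tau = 3.28 / 6.35 = 0.5165 s


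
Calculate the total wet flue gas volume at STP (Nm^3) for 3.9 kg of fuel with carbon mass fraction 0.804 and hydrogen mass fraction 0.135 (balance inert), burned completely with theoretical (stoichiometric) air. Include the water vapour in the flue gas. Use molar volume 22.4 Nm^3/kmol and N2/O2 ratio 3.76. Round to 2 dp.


Per kg fuel: CO2 = (C/12 kmol)*22.4 = (0.804/12)*22.4 = 1.50080 Nm^3
Per kg fuel: H2O = (H/2 kmol)*22.4 = (0.135/2)*22.4 = 1.51200 Nm^3
O2 needed per kg fuel = C/12 + H/4 = 0.804/12 + 0.135/4 = 0.10075000 kmol
Per kg fuel: N2 = O2*3.76*22.4 = 0.10075000*3.76*22.4 = 8.48557 Nm^3
Total per kg = 1.50080 + 1.51200 + 8.48557 = 11.49837 Nm^3
Total = 11.49837 * 3.9 = 44.84 Nm^3


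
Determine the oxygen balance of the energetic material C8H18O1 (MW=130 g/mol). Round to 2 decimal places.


OB = -1600 * (2C + H/2 - O) / MW
Inner = 2*8 + 18/2 - 1 = 24.00
OB = -1600 * 24.00 / 130 = -295.38%


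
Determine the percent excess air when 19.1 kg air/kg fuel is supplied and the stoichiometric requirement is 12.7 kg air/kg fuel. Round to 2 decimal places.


Excess air = actual - stoichiometric = 19.1 - 12.7 = 6.40 kg/kg fuel
Excess air % = (excess / stoich) * 100 = (6.40 / 12.7) * 100 = 50.39%


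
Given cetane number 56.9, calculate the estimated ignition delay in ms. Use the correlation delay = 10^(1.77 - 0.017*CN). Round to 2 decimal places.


delay = 10^(1.77 - 0.017*CN)
Exponent = 1.77 - 0.017*56.9 = 0.8027
delay = 10^0.8027 = 6.35 ms


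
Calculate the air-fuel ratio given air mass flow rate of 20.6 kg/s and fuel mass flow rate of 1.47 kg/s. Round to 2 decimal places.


AFR = m_air / m_fuel
AFR = 20.6 / 1.47 = 14.01


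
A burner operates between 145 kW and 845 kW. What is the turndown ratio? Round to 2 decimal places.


TDR = Q_max / Q_min
TDR = 845 / 145 = 5.83


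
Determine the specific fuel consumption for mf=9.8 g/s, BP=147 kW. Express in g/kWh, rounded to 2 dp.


SFC = (mf / BP) * 3600
Rate = 9.8 / 147 = 0.066667 g/(s*kW)
SFC = 0.066667 * 3600 = 240.00 g/kWh


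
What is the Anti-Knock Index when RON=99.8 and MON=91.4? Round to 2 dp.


AKI = (RON + MON) / 2
AKI = (99.8 + 91.4) / 2
AKI = 191.2 / 2 = 95.60


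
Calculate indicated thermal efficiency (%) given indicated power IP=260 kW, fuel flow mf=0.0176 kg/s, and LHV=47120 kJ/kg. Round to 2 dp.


eta_ith = (IP / (mf * LHV)) * 100
Denominator = 0.0176 * 47120 = 829.3120 kW
eta_ith = (260 / 829.3120) * 100 = 31.35%


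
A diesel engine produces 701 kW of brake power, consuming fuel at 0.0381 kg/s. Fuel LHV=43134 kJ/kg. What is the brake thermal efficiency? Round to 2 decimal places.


eta_BTE = (BP / (mf * LHV)) * 100
Denominator = 0.0381 * 43134 = 1643.4054 kW
eta_BTE = (701 / 1643.4054) * 100 = 42.66%


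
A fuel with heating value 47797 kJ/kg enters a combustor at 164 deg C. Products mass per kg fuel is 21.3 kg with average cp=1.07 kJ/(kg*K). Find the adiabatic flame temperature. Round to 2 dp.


T_ad = T_in + Hc / (m_p * cp)
Denominator = 21.3 * 1.07 = 22.7910
Temperature rise = 47797 / 22.7910 = 2097.19 K
T_ad = 164 + 2097.19 = 2261.19 deg C


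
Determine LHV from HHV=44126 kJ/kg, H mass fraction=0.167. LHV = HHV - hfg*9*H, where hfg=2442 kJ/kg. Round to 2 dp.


LHV = HHV - hfg * 9 * H
Water correction = 2442 * 9 * 0.167 = 3670.326 kJ/kg
LHV = 44126 - 3670.326 = 40455.67 kJ/kg


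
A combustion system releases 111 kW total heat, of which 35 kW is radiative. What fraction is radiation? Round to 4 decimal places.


f_rad = Q_rad / Q_total
f_rad = 35 / 111 = 0.3153


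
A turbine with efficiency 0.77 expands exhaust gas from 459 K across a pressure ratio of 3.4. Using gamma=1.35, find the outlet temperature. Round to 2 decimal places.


T_out = T_in * (1 - eta * (1 - PR^(-(gamma-1)/gamma)))
Exponent = -(1.35-1)/1.35 = -0.25925926
PR^exp = 3.4^(-0.25925926) = 0.72813041
Factor = 1 - 0.77*(1 - 0.72813041) = 0.79066042
T_out = 459 * 0.79066042 = 362.91 K


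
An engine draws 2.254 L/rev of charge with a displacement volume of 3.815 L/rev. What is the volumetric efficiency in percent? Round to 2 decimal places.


eta_v = (V_actual / V_disp) * 100
Ratio = 2.254 / 3.815 = 0.5908
eta_v = 0.5908 * 100 = 59.08%


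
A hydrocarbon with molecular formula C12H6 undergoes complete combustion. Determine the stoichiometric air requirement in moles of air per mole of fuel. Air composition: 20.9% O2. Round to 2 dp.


Balanced combustion: C12H6 + 13.5 O2 -> 12 CO2 + 3 H2O
O2 needed = C + H/4 = 12 + 6/4 = 13.50 moles
Air moles = O2 / 0.209 = 13.50 / 0.209 = 64.59 moles air


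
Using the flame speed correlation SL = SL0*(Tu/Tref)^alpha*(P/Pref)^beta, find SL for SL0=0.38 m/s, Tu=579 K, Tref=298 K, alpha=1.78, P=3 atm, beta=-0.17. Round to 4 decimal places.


SL = SL0 * (Tu/Tref)^alpha * (P/Pref)^beta
T ratio = 579/298 = 1.94295302
(T ratio)^alpha = 1.94295302^1.78 = 3.261842
(P/Pref)^beta = 3^(-0.17) = 0.829639
SL = 0.38 * 3.261842 * 0.829639 = 1.0283 m/s
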